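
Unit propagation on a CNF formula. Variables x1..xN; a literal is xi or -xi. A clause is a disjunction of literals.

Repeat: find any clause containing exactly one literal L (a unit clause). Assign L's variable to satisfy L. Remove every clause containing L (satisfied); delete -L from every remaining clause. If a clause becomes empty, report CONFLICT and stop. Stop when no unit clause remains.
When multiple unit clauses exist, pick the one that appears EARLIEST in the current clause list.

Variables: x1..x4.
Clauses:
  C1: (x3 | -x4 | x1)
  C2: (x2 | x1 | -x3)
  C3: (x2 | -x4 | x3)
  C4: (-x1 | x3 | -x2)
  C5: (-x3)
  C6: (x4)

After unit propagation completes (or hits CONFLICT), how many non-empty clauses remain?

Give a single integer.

Answer: 0

Derivation:
unit clause [-3] forces x3=F; simplify:
  drop 3 from [3, -4, 1] -> [-4, 1]
  drop 3 from [2, -4, 3] -> [2, -4]
  drop 3 from [-1, 3, -2] -> [-1, -2]
  satisfied 2 clause(s); 4 remain; assigned so far: [3]
unit clause [4] forces x4=T; simplify:
  drop -4 from [-4, 1] -> [1]
  drop -4 from [2, -4] -> [2]
  satisfied 1 clause(s); 3 remain; assigned so far: [3, 4]
unit clause [1] forces x1=T; simplify:
  drop -1 from [-1, -2] -> [-2]
  satisfied 1 clause(s); 2 remain; assigned so far: [1, 3, 4]
unit clause [2] forces x2=T; simplify:
  drop -2 from [-2] -> [] (empty!)
  satisfied 1 clause(s); 1 remain; assigned so far: [1, 2, 3, 4]
CONFLICT (empty clause)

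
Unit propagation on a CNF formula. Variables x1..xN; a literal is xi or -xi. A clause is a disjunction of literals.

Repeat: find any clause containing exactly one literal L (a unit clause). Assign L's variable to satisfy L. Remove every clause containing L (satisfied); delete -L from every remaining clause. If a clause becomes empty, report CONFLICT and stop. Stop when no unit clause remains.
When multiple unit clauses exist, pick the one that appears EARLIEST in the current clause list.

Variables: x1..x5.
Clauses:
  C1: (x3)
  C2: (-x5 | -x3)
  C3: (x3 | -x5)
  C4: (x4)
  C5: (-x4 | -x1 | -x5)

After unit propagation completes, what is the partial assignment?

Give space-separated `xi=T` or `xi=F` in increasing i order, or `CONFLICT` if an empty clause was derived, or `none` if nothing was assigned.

unit clause [3] forces x3=T; simplify:
  drop -3 from [-5, -3] -> [-5]
  satisfied 2 clause(s); 3 remain; assigned so far: [3]
unit clause [-5] forces x5=F; simplify:
  satisfied 2 clause(s); 1 remain; assigned so far: [3, 5]
unit clause [4] forces x4=T; simplify:
  satisfied 1 clause(s); 0 remain; assigned so far: [3, 4, 5]

Answer: x3=T x4=T x5=F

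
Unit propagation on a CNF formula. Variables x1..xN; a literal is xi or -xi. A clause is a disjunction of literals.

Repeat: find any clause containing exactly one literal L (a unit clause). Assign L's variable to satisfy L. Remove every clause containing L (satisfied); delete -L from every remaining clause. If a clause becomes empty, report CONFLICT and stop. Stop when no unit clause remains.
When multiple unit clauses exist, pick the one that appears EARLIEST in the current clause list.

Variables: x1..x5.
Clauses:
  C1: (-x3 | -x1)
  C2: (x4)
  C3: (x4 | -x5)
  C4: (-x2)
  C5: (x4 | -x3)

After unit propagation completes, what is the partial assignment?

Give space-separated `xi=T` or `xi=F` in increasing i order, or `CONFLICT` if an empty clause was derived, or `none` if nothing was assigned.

Answer: x2=F x4=T

Derivation:
unit clause [4] forces x4=T; simplify:
  satisfied 3 clause(s); 2 remain; assigned so far: [4]
unit clause [-2] forces x2=F; simplify:
  satisfied 1 clause(s); 1 remain; assigned so far: [2, 4]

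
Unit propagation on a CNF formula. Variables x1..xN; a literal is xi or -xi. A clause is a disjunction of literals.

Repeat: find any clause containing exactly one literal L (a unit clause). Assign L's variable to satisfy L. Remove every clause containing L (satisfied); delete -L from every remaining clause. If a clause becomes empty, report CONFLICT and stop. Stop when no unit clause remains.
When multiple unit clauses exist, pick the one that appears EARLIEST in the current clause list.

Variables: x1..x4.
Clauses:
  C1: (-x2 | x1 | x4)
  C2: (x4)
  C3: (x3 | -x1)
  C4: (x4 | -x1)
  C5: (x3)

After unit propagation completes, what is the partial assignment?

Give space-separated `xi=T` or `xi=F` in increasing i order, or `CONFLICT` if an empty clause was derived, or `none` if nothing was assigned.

Answer: x3=T x4=T

Derivation:
unit clause [4] forces x4=T; simplify:
  satisfied 3 clause(s); 2 remain; assigned so far: [4]
unit clause [3] forces x3=T; simplify:
  satisfied 2 clause(s); 0 remain; assigned so far: [3, 4]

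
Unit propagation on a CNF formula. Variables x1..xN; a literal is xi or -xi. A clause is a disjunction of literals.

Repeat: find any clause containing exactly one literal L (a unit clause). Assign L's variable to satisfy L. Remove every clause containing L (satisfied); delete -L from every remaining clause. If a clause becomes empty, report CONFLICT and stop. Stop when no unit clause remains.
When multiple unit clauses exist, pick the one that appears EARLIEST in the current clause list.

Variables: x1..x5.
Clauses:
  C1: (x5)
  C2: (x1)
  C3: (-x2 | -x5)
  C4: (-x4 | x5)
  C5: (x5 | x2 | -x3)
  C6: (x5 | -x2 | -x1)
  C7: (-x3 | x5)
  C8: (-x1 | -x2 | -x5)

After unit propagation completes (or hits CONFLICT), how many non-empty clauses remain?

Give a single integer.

Answer: 0

Derivation:
unit clause [5] forces x5=T; simplify:
  drop -5 from [-2, -5] -> [-2]
  drop -5 from [-1, -2, -5] -> [-1, -2]
  satisfied 5 clause(s); 3 remain; assigned so far: [5]
unit clause [1] forces x1=T; simplify:
  drop -1 from [-1, -2] -> [-2]
  satisfied 1 clause(s); 2 remain; assigned so far: [1, 5]
unit clause [-2] forces x2=F; simplify:
  satisfied 2 clause(s); 0 remain; assigned so far: [1, 2, 5]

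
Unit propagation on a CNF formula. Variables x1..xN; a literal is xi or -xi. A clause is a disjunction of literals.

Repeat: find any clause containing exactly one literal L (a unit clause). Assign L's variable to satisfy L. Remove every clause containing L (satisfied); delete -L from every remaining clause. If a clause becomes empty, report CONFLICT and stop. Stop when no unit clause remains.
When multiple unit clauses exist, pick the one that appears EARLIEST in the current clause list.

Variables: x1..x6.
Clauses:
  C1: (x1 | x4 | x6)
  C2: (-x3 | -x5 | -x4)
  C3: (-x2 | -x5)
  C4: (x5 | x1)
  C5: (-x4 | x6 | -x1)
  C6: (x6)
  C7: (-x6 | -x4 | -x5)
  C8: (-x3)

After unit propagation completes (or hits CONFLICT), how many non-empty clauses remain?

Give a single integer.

Answer: 3

Derivation:
unit clause [6] forces x6=T; simplify:
  drop -6 from [-6, -4, -5] -> [-4, -5]
  satisfied 3 clause(s); 5 remain; assigned so far: [6]
unit clause [-3] forces x3=F; simplify:
  satisfied 2 clause(s); 3 remain; assigned so far: [3, 6]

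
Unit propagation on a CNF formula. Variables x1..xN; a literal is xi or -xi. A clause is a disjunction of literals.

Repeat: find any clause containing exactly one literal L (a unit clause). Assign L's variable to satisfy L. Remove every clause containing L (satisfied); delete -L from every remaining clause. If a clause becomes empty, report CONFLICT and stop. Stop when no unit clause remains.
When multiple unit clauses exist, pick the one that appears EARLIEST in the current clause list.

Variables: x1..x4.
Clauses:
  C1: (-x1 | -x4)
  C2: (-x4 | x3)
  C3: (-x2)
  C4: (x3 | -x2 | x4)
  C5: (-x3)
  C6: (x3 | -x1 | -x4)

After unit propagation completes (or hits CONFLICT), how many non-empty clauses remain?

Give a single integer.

unit clause [-2] forces x2=F; simplify:
  satisfied 2 clause(s); 4 remain; assigned so far: [2]
unit clause [-3] forces x3=F; simplify:
  drop 3 from [-4, 3] -> [-4]
  drop 3 from [3, -1, -4] -> [-1, -4]
  satisfied 1 clause(s); 3 remain; assigned so far: [2, 3]
unit clause [-4] forces x4=F; simplify:
  satisfied 3 clause(s); 0 remain; assigned so far: [2, 3, 4]

Answer: 0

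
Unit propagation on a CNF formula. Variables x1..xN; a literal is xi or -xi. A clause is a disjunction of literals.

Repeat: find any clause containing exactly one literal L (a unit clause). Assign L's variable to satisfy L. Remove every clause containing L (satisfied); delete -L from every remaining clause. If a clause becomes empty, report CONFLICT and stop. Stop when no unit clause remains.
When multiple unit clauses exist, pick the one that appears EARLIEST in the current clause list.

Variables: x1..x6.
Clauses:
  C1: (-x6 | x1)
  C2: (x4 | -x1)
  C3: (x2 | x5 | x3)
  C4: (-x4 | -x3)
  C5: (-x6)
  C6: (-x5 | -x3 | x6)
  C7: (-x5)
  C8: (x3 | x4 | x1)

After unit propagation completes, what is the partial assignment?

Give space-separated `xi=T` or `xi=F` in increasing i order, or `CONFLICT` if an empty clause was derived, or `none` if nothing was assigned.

unit clause [-6] forces x6=F; simplify:
  drop 6 from [-5, -3, 6] -> [-5, -3]
  satisfied 2 clause(s); 6 remain; assigned so far: [6]
unit clause [-5] forces x5=F; simplify:
  drop 5 from [2, 5, 3] -> [2, 3]
  satisfied 2 clause(s); 4 remain; assigned so far: [5, 6]

Answer: x5=F x6=F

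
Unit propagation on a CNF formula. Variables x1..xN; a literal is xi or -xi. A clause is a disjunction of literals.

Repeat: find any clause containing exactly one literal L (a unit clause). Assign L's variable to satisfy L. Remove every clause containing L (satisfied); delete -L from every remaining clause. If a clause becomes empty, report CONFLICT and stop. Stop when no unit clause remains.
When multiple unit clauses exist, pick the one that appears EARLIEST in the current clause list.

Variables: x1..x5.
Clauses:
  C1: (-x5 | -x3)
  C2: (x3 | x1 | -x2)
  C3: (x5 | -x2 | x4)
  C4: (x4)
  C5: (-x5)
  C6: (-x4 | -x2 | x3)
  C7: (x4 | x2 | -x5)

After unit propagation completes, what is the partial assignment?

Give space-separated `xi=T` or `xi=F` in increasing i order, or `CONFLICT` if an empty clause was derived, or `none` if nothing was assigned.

unit clause [4] forces x4=T; simplify:
  drop -4 from [-4, -2, 3] -> [-2, 3]
  satisfied 3 clause(s); 4 remain; assigned so far: [4]
unit clause [-5] forces x5=F; simplify:
  satisfied 2 clause(s); 2 remain; assigned so far: [4, 5]

Answer: x4=T x5=F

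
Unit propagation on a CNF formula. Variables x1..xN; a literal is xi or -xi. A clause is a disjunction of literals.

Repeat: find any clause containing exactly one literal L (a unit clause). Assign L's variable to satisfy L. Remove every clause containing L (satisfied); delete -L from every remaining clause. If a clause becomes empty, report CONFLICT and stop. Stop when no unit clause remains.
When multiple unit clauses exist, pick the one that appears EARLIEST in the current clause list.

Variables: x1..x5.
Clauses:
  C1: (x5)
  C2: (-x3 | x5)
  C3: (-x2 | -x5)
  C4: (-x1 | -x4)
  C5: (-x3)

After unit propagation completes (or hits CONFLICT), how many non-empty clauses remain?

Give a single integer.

Answer: 1

Derivation:
unit clause [5] forces x5=T; simplify:
  drop -5 from [-2, -5] -> [-2]
  satisfied 2 clause(s); 3 remain; assigned so far: [5]
unit clause [-2] forces x2=F; simplify:
  satisfied 1 clause(s); 2 remain; assigned so far: [2, 5]
unit clause [-3] forces x3=F; simplify:
  satisfied 1 clause(s); 1 remain; assigned so far: [2, 3, 5]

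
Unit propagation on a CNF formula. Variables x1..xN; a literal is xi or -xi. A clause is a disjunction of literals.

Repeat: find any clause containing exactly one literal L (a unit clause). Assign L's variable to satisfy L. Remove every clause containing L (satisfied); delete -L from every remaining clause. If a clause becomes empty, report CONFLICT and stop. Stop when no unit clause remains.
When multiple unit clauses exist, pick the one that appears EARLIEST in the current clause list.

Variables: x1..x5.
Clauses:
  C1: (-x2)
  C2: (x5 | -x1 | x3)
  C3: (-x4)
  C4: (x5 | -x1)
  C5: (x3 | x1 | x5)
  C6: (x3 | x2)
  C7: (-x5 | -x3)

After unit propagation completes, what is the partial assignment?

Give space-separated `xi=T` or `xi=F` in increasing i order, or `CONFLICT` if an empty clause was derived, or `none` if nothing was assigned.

unit clause [-2] forces x2=F; simplify:
  drop 2 from [3, 2] -> [3]
  satisfied 1 clause(s); 6 remain; assigned so far: [2]
unit clause [-4] forces x4=F; simplify:
  satisfied 1 clause(s); 5 remain; assigned so far: [2, 4]
unit clause [3] forces x3=T; simplify:
  drop -3 from [-5, -3] -> [-5]
  satisfied 3 clause(s); 2 remain; assigned so far: [2, 3, 4]
unit clause [-5] forces x5=F; simplify:
  drop 5 from [5, -1] -> [-1]
  satisfied 1 clause(s); 1 remain; assigned so far: [2, 3, 4, 5]
unit clause [-1] forces x1=F; simplify:
  satisfied 1 clause(s); 0 remain; assigned so far: [1, 2, 3, 4, 5]

Answer: x1=F x2=F x3=T x4=F x5=F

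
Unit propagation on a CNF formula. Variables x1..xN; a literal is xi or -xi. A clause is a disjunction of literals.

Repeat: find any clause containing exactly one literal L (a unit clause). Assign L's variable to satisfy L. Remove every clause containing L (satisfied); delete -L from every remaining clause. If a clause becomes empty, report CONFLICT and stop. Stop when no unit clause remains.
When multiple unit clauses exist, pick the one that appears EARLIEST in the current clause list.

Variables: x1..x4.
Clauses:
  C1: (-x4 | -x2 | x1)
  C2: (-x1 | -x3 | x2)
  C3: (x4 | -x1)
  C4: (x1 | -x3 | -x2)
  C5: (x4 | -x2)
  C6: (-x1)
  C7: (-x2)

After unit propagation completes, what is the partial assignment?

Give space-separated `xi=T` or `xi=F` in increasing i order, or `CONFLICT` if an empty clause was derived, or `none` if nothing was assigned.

unit clause [-1] forces x1=F; simplify:
  drop 1 from [-4, -2, 1] -> [-4, -2]
  drop 1 from [1, -3, -2] -> [-3, -2]
  satisfied 3 clause(s); 4 remain; assigned so far: [1]
unit clause [-2] forces x2=F; simplify:
  satisfied 4 clause(s); 0 remain; assigned so far: [1, 2]

Answer: x1=F x2=F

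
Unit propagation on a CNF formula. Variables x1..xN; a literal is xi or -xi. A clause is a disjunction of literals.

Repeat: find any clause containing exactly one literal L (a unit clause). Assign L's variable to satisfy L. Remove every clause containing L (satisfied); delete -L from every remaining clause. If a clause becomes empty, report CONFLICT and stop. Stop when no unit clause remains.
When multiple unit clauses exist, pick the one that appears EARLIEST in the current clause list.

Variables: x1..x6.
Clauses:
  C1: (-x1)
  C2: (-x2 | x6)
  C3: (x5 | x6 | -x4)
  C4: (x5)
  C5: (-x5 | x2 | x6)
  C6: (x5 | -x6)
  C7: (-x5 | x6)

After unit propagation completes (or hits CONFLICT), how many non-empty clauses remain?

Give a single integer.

unit clause [-1] forces x1=F; simplify:
  satisfied 1 clause(s); 6 remain; assigned so far: [1]
unit clause [5] forces x5=T; simplify:
  drop -5 from [-5, 2, 6] -> [2, 6]
  drop -5 from [-5, 6] -> [6]
  satisfied 3 clause(s); 3 remain; assigned so far: [1, 5]
unit clause [6] forces x6=T; simplify:
  satisfied 3 clause(s); 0 remain; assigned so far: [1, 5, 6]

Answer: 0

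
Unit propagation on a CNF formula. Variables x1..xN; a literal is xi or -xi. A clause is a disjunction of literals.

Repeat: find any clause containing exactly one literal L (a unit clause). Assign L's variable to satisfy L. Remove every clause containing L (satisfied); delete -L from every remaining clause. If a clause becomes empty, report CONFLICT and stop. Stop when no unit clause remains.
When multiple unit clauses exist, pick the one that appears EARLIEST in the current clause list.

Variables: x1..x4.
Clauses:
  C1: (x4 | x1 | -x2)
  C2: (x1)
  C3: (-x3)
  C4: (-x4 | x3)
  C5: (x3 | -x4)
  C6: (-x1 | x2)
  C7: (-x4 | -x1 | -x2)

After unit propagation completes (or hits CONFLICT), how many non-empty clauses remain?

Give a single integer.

Answer: 0

Derivation:
unit clause [1] forces x1=T; simplify:
  drop -1 from [-1, 2] -> [2]
  drop -1 from [-4, -1, -2] -> [-4, -2]
  satisfied 2 clause(s); 5 remain; assigned so far: [1]
unit clause [-3] forces x3=F; simplify:
  drop 3 from [-4, 3] -> [-4]
  drop 3 from [3, -4] -> [-4]
  satisfied 1 clause(s); 4 remain; assigned so far: [1, 3]
unit clause [-4] forces x4=F; simplify:
  satisfied 3 clause(s); 1 remain; assigned so far: [1, 3, 4]
unit clause [2] forces x2=T; simplify:
  satisfied 1 clause(s); 0 remain; assigned so far: [1, 2, 3, 4]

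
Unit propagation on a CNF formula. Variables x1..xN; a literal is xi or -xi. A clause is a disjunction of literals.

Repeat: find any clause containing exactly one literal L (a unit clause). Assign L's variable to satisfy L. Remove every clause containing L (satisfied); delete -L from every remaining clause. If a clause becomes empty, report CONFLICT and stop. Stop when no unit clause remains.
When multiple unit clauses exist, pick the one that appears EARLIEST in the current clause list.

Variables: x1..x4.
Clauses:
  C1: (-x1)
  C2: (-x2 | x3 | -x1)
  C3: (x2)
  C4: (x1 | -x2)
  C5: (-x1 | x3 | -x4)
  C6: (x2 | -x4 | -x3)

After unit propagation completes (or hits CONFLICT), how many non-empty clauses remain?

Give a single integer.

Answer: 0

Derivation:
unit clause [-1] forces x1=F; simplify:
  drop 1 from [1, -2] -> [-2]
  satisfied 3 clause(s); 3 remain; assigned so far: [1]
unit clause [2] forces x2=T; simplify:
  drop -2 from [-2] -> [] (empty!)
  satisfied 2 clause(s); 1 remain; assigned so far: [1, 2]
CONFLICT (empty clause)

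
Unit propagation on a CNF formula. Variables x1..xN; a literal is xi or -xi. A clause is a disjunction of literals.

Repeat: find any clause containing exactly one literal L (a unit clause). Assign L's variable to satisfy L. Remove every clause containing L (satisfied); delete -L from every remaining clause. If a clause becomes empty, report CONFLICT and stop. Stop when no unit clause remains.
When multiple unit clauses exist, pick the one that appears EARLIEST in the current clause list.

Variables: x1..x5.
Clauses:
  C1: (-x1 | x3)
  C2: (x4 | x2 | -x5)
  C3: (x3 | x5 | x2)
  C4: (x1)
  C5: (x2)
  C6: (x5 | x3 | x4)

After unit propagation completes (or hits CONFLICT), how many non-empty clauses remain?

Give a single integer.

Answer: 0

Derivation:
unit clause [1] forces x1=T; simplify:
  drop -1 from [-1, 3] -> [3]
  satisfied 1 clause(s); 5 remain; assigned so far: [1]
unit clause [3] forces x3=T; simplify:
  satisfied 3 clause(s); 2 remain; assigned so far: [1, 3]
unit clause [2] forces x2=T; simplify:
  satisfied 2 clause(s); 0 remain; assigned so far: [1, 2, 3]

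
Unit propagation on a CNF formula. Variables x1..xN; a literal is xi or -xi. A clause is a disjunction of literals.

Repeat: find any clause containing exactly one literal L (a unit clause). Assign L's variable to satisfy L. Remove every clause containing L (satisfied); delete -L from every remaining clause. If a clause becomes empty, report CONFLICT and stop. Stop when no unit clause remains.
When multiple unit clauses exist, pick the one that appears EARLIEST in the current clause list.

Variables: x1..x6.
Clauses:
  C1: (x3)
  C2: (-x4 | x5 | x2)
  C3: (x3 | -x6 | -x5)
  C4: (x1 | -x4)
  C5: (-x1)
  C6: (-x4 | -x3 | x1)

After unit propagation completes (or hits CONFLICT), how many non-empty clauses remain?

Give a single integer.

Answer: 0

Derivation:
unit clause [3] forces x3=T; simplify:
  drop -3 from [-4, -3, 1] -> [-4, 1]
  satisfied 2 clause(s); 4 remain; assigned so far: [3]
unit clause [-1] forces x1=F; simplify:
  drop 1 from [1, -4] -> [-4]
  drop 1 from [-4, 1] -> [-4]
  satisfied 1 clause(s); 3 remain; assigned so far: [1, 3]
unit clause [-4] forces x4=F; simplify:
  satisfied 3 clause(s); 0 remain; assigned so far: [1, 3, 4]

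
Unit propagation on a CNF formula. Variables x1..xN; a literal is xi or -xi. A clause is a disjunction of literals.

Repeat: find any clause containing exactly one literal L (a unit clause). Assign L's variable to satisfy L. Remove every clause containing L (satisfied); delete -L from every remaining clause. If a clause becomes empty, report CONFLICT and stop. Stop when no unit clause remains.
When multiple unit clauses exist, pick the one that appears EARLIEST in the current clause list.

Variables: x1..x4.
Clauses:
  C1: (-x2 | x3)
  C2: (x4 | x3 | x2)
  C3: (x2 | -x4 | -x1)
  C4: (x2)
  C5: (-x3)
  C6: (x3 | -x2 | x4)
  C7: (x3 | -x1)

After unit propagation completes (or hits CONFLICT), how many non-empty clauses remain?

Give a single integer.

Answer: 0

Derivation:
unit clause [2] forces x2=T; simplify:
  drop -2 from [-2, 3] -> [3]
  drop -2 from [3, -2, 4] -> [3, 4]
  satisfied 3 clause(s); 4 remain; assigned so far: [2]
unit clause [3] forces x3=T; simplify:
  drop -3 from [-3] -> [] (empty!)
  satisfied 3 clause(s); 1 remain; assigned so far: [2, 3]
CONFLICT (empty clause)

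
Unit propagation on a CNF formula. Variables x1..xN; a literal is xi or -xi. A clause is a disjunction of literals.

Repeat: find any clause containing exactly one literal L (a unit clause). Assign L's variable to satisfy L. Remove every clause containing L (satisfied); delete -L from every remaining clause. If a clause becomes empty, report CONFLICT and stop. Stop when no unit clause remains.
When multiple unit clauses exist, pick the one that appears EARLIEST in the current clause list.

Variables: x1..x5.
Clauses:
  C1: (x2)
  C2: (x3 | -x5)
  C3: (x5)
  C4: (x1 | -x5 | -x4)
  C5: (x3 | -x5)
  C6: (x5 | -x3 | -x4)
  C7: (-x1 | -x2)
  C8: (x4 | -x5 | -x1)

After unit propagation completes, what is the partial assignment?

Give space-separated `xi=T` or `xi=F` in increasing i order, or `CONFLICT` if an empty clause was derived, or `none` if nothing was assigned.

Answer: x1=F x2=T x3=T x4=F x5=T

Derivation:
unit clause [2] forces x2=T; simplify:
  drop -2 from [-1, -2] -> [-1]
  satisfied 1 clause(s); 7 remain; assigned so far: [2]
unit clause [5] forces x5=T; simplify:
  drop -5 from [3, -5] -> [3]
  drop -5 from [1, -5, -4] -> [1, -4]
  drop -5 from [3, -5] -> [3]
  drop -5 from [4, -5, -1] -> [4, -1]
  satisfied 2 clause(s); 5 remain; assigned so far: [2, 5]
unit clause [3] forces x3=T; simplify:
  satisfied 2 clause(s); 3 remain; assigned so far: [2, 3, 5]
unit clause [-1] forces x1=F; simplify:
  drop 1 from [1, -4] -> [-4]
  satisfied 2 clause(s); 1 remain; assigned so far: [1, 2, 3, 5]
unit clause [-4] forces x4=F; simplify:
  satisfied 1 clause(s); 0 remain; assigned so far: [1, 2, 3, 4, 5]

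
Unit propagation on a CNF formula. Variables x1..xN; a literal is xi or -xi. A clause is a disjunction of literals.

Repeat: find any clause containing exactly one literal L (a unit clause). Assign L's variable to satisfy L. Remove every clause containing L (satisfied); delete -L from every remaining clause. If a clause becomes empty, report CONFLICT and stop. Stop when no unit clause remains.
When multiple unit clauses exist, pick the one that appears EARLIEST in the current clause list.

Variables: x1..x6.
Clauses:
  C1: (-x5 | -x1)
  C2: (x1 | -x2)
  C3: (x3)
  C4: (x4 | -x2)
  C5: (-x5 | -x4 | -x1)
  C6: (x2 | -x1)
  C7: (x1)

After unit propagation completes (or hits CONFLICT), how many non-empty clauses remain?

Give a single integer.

unit clause [3] forces x3=T; simplify:
  satisfied 1 clause(s); 6 remain; assigned so far: [3]
unit clause [1] forces x1=T; simplify:
  drop -1 from [-5, -1] -> [-5]
  drop -1 from [-5, -4, -1] -> [-5, -4]
  drop -1 from [2, -1] -> [2]
  satisfied 2 clause(s); 4 remain; assigned so far: [1, 3]
unit clause [-5] forces x5=F; simplify:
  satisfied 2 clause(s); 2 remain; assigned so far: [1, 3, 5]
unit clause [2] forces x2=T; simplify:
  drop -2 from [4, -2] -> [4]
  satisfied 1 clause(s); 1 remain; assigned so far: [1, 2, 3, 5]
unit clause [4] forces x4=T; simplify:
  satisfied 1 clause(s); 0 remain; assigned so far: [1, 2, 3, 4, 5]

Answer: 0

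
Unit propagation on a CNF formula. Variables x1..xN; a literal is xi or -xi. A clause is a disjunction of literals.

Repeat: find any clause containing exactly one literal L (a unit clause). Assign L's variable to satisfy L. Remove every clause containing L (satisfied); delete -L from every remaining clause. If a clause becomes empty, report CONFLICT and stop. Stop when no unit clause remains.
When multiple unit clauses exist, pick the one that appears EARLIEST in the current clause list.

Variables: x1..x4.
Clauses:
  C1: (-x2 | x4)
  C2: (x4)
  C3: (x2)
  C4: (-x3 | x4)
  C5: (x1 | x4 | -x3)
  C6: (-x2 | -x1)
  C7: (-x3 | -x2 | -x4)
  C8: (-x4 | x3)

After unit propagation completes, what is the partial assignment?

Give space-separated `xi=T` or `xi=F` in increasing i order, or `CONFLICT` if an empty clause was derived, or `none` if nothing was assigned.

unit clause [4] forces x4=T; simplify:
  drop -4 from [-3, -2, -4] -> [-3, -2]
  drop -4 from [-4, 3] -> [3]
  satisfied 4 clause(s); 4 remain; assigned so far: [4]
unit clause [2] forces x2=T; simplify:
  drop -2 from [-2, -1] -> [-1]
  drop -2 from [-3, -2] -> [-3]
  satisfied 1 clause(s); 3 remain; assigned so far: [2, 4]
unit clause [-1] forces x1=F; simplify:
  satisfied 1 clause(s); 2 remain; assigned so far: [1, 2, 4]
unit clause [-3] forces x3=F; simplify:
  drop 3 from [3] -> [] (empty!)
  satisfied 1 clause(s); 1 remain; assigned so far: [1, 2, 3, 4]
CONFLICT (empty clause)

Answer: CONFLICT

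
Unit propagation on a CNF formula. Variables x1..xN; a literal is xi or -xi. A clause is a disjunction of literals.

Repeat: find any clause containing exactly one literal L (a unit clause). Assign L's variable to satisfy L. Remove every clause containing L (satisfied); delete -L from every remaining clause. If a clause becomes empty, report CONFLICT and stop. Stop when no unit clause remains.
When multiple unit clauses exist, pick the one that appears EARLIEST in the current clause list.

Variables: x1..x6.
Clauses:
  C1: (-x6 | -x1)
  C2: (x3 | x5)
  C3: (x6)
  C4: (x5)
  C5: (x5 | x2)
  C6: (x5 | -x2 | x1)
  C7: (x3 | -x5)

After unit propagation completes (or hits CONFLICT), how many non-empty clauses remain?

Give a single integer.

unit clause [6] forces x6=T; simplify:
  drop -6 from [-6, -1] -> [-1]
  satisfied 1 clause(s); 6 remain; assigned so far: [6]
unit clause [-1] forces x1=F; simplify:
  drop 1 from [5, -2, 1] -> [5, -2]
  satisfied 1 clause(s); 5 remain; assigned so far: [1, 6]
unit clause [5] forces x5=T; simplify:
  drop -5 from [3, -5] -> [3]
  satisfied 4 clause(s); 1 remain; assigned so far: [1, 5, 6]
unit clause [3] forces x3=T; simplify:
  satisfied 1 clause(s); 0 remain; assigned so far: [1, 3, 5, 6]

Answer: 0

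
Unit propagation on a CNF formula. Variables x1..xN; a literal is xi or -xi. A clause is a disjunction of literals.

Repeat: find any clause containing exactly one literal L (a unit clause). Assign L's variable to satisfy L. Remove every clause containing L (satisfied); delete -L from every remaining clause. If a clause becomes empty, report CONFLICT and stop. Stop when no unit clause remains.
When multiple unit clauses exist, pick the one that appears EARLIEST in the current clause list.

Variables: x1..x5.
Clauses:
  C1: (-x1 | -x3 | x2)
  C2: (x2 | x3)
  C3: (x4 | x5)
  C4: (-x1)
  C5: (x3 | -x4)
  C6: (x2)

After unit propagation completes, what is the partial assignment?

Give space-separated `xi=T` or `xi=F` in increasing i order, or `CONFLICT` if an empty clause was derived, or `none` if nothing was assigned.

unit clause [-1] forces x1=F; simplify:
  satisfied 2 clause(s); 4 remain; assigned so far: [1]
unit clause [2] forces x2=T; simplify:
  satisfied 2 clause(s); 2 remain; assigned so far: [1, 2]

Answer: x1=F x2=T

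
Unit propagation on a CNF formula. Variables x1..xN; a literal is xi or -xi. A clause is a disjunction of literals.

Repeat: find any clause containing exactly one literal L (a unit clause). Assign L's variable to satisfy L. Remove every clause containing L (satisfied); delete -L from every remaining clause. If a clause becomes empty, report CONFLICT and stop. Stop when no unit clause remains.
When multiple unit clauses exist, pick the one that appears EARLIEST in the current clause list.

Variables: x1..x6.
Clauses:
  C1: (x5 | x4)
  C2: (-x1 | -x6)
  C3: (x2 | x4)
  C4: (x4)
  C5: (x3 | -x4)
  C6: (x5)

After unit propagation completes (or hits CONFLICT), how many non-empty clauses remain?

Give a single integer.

unit clause [4] forces x4=T; simplify:
  drop -4 from [3, -4] -> [3]
  satisfied 3 clause(s); 3 remain; assigned so far: [4]
unit clause [3] forces x3=T; simplify:
  satisfied 1 clause(s); 2 remain; assigned so far: [3, 4]
unit clause [5] forces x5=T; simplify:
  satisfied 1 clause(s); 1 remain; assigned so far: [3, 4, 5]

Answer: 1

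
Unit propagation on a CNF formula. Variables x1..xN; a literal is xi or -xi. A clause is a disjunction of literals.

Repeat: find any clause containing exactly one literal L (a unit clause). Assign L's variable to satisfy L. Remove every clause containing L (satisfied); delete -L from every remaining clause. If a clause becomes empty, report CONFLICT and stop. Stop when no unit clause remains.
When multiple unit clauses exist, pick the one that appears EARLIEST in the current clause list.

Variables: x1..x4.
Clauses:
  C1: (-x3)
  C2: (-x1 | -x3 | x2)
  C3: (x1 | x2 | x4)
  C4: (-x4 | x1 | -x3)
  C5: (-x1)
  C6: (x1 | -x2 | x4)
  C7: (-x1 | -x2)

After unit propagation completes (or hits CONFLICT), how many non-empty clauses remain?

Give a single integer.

unit clause [-3] forces x3=F; simplify:
  satisfied 3 clause(s); 4 remain; assigned so far: [3]
unit clause [-1] forces x1=F; simplify:
  drop 1 from [1, 2, 4] -> [2, 4]
  drop 1 from [1, -2, 4] -> [-2, 4]
  satisfied 2 clause(s); 2 remain; assigned so far: [1, 3]

Answer: 2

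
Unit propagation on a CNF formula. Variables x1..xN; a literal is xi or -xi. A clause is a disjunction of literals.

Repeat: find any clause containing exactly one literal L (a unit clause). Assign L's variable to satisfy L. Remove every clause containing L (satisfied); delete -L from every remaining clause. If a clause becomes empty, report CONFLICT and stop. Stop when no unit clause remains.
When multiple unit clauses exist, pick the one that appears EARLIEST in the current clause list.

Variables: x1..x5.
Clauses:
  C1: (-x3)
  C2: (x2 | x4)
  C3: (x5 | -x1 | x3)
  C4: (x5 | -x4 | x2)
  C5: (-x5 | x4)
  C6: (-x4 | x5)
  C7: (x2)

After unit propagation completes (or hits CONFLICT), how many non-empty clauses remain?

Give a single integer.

unit clause [-3] forces x3=F; simplify:
  drop 3 from [5, -1, 3] -> [5, -1]
  satisfied 1 clause(s); 6 remain; assigned so far: [3]
unit clause [2] forces x2=T; simplify:
  satisfied 3 clause(s); 3 remain; assigned so far: [2, 3]

Answer: 3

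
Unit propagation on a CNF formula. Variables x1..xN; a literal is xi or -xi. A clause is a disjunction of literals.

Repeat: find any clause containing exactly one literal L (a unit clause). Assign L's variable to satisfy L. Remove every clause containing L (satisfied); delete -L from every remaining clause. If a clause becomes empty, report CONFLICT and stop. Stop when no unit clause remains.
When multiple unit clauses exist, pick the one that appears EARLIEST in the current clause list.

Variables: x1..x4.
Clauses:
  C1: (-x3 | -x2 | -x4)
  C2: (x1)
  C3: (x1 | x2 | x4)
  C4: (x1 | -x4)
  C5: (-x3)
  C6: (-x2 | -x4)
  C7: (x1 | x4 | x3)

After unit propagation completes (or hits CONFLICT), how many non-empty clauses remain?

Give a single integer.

unit clause [1] forces x1=T; simplify:
  satisfied 4 clause(s); 3 remain; assigned so far: [1]
unit clause [-3] forces x3=F; simplify:
  satisfied 2 clause(s); 1 remain; assigned so far: [1, 3]

Answer: 1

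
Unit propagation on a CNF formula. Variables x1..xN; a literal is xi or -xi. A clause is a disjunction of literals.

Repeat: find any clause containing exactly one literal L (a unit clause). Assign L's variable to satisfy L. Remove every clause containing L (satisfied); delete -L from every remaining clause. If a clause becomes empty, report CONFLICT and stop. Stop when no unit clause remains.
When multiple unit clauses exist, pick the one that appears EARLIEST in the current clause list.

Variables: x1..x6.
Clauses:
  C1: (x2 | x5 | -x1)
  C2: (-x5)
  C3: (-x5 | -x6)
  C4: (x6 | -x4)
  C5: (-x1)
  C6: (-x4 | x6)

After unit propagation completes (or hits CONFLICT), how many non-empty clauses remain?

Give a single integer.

Answer: 2

Derivation:
unit clause [-5] forces x5=F; simplify:
  drop 5 from [2, 5, -1] -> [2, -1]
  satisfied 2 clause(s); 4 remain; assigned so far: [5]
unit clause [-1] forces x1=F; simplify:
  satisfied 2 clause(s); 2 remain; assigned so far: [1, 5]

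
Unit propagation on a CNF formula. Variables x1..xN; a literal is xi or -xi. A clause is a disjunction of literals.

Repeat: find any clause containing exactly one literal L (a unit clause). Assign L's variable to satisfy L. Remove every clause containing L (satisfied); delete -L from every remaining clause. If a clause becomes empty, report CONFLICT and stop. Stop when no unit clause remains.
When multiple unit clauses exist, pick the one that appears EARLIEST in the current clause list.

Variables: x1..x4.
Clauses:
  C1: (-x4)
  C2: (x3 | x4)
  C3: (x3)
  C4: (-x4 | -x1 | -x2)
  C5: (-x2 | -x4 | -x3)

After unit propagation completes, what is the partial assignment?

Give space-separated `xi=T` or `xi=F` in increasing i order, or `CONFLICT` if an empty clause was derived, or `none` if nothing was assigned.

Answer: x3=T x4=F

Derivation:
unit clause [-4] forces x4=F; simplify:
  drop 4 from [3, 4] -> [3]
  satisfied 3 clause(s); 2 remain; assigned so far: [4]
unit clause [3] forces x3=T; simplify:
  satisfied 2 clause(s); 0 remain; assigned so far: [3, 4]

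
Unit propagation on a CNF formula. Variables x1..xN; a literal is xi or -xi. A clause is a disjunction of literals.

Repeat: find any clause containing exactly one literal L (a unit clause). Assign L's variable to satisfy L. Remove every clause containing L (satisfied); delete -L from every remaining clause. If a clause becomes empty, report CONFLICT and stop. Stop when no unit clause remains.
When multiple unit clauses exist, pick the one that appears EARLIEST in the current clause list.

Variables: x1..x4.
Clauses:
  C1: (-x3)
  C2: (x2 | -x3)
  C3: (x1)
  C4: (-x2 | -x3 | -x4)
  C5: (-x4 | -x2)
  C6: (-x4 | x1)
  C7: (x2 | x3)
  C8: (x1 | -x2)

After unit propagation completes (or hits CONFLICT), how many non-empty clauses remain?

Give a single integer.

Answer: 0

Derivation:
unit clause [-3] forces x3=F; simplify:
  drop 3 from [2, 3] -> [2]
  satisfied 3 clause(s); 5 remain; assigned so far: [3]
unit clause [1] forces x1=T; simplify:
  satisfied 3 clause(s); 2 remain; assigned so far: [1, 3]
unit clause [2] forces x2=T; simplify:
  drop -2 from [-4, -2] -> [-4]
  satisfied 1 clause(s); 1 remain; assigned so far: [1, 2, 3]
unit clause [-4] forces x4=F; simplify:
  satisfied 1 clause(s); 0 remain; assigned so far: [1, 2, 3, 4]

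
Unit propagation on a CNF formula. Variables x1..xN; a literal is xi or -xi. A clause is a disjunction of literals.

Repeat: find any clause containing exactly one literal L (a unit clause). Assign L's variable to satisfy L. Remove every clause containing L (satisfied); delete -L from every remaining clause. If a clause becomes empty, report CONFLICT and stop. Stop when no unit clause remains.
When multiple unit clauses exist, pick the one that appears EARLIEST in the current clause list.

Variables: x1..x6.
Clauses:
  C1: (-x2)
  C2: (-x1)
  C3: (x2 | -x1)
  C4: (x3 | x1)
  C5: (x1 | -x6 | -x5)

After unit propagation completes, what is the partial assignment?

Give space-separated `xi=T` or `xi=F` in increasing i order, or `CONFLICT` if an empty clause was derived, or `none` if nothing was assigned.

Answer: x1=F x2=F x3=T

Derivation:
unit clause [-2] forces x2=F; simplify:
  drop 2 from [2, -1] -> [-1]
  satisfied 1 clause(s); 4 remain; assigned so far: [2]
unit clause [-1] forces x1=F; simplify:
  drop 1 from [3, 1] -> [3]
  drop 1 from [1, -6, -5] -> [-6, -5]
  satisfied 2 clause(s); 2 remain; assigned so far: [1, 2]
unit clause [3] forces x3=T; simplify:
  satisfied 1 clause(s); 1 remain; assigned so far: [1, 2, 3]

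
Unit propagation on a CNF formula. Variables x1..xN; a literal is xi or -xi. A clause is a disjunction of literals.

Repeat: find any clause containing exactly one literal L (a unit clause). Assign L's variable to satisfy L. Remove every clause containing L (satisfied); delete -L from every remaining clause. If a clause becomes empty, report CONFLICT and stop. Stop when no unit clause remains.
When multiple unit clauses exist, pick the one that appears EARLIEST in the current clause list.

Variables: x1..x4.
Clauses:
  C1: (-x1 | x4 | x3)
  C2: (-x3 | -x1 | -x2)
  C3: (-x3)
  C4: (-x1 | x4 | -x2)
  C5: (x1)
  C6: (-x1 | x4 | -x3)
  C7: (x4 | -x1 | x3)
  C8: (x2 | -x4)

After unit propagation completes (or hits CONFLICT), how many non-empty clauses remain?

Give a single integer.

Answer: 0

Derivation:
unit clause [-3] forces x3=F; simplify:
  drop 3 from [-1, 4, 3] -> [-1, 4]
  drop 3 from [4, -1, 3] -> [4, -1]
  satisfied 3 clause(s); 5 remain; assigned so far: [3]
unit clause [1] forces x1=T; simplify:
  drop -1 from [-1, 4] -> [4]
  drop -1 from [-1, 4, -2] -> [4, -2]
  drop -1 from [4, -1] -> [4]
  satisfied 1 clause(s); 4 remain; assigned so far: [1, 3]
unit clause [4] forces x4=T; simplify:
  drop -4 from [2, -4] -> [2]
  satisfied 3 clause(s); 1 remain; assigned so far: [1, 3, 4]
unit clause [2] forces x2=T; simplify:
  satisfied 1 clause(s); 0 remain; assigned so far: [1, 2, 3, 4]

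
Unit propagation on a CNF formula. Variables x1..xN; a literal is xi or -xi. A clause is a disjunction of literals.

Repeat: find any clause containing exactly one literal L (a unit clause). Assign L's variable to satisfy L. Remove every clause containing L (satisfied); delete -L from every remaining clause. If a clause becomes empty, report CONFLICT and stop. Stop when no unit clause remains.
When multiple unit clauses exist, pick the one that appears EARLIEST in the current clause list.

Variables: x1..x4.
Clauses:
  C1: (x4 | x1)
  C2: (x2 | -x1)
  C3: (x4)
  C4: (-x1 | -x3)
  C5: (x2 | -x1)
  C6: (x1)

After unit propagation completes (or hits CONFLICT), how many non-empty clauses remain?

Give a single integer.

Answer: 0

Derivation:
unit clause [4] forces x4=T; simplify:
  satisfied 2 clause(s); 4 remain; assigned so far: [4]
unit clause [1] forces x1=T; simplify:
  drop -1 from [2, -1] -> [2]
  drop -1 from [-1, -3] -> [-3]
  drop -1 from [2, -1] -> [2]
  satisfied 1 clause(s); 3 remain; assigned so far: [1, 4]
unit clause [2] forces x2=T; simplify:
  satisfied 2 clause(s); 1 remain; assigned so far: [1, 2, 4]
unit clause [-3] forces x3=F; simplify:
  satisfied 1 clause(s); 0 remain; assigned so far: [1, 2, 3, 4]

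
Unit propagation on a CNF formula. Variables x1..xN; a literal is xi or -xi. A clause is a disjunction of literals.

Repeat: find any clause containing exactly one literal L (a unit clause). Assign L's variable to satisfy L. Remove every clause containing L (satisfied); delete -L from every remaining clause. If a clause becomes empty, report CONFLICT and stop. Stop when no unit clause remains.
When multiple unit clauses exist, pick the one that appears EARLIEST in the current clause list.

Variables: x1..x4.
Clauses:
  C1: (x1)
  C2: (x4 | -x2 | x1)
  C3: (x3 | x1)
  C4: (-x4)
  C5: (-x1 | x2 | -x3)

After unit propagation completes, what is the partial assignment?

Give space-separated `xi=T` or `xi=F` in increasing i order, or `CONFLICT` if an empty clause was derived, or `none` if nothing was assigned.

Answer: x1=T x4=F

Derivation:
unit clause [1] forces x1=T; simplify:
  drop -1 from [-1, 2, -3] -> [2, -3]
  satisfied 3 clause(s); 2 remain; assigned so far: [1]
unit clause [-4] forces x4=F; simplify:
  satisfied 1 clause(s); 1 remain; assigned so far: [1, 4]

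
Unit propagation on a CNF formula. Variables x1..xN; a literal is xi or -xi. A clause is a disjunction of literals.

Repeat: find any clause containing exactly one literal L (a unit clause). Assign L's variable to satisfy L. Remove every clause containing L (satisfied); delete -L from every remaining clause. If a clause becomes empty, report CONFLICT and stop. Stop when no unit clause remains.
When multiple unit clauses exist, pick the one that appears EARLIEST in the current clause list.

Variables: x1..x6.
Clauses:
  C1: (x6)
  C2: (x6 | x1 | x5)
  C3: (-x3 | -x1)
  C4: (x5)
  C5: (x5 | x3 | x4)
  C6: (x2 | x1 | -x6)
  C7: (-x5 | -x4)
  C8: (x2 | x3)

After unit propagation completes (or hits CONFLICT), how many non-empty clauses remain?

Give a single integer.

Answer: 3

Derivation:
unit clause [6] forces x6=T; simplify:
  drop -6 from [2, 1, -6] -> [2, 1]
  satisfied 2 clause(s); 6 remain; assigned so far: [6]
unit clause [5] forces x5=T; simplify:
  drop -5 from [-5, -4] -> [-4]
  satisfied 2 clause(s); 4 remain; assigned so far: [5, 6]
unit clause [-4] forces x4=F; simplify:
  satisfied 1 clause(s); 3 remain; assigned so far: [4, 5, 6]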